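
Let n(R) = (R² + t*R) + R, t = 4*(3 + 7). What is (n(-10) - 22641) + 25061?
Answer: 2110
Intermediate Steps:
t = 40 (t = 4*10 = 40)
n(R) = R² + 41*R (n(R) = (R² + 40*R) + R = R² + 41*R)
(n(-10) - 22641) + 25061 = (-10*(41 - 10) - 22641) + 25061 = (-10*31 - 22641) + 25061 = (-310 - 22641) + 25061 = -22951 + 25061 = 2110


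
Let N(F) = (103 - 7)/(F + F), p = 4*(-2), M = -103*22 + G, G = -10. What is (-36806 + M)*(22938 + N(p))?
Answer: -896228424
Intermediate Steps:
M = -2276 (M = -103*22 - 10 = -2266 - 10 = -2276)
p = -8
N(F) = 48/F (N(F) = 96/((2*F)) = 96*(1/(2*F)) = 48/F)
(-36806 + M)*(22938 + N(p)) = (-36806 - 2276)*(22938 + 48/(-8)) = -39082*(22938 + 48*(-1/8)) = -39082*(22938 - 6) = -39082*22932 = -896228424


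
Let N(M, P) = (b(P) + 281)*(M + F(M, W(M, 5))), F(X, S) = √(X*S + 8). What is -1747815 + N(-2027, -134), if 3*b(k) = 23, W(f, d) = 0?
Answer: -6998827/3 + 1732*√2/3 ≈ -2.3321e+6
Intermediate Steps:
F(X, S) = √(8 + S*X) (F(X, S) = √(S*X + 8) = √(8 + S*X))
b(k) = 23/3 (b(k) = (⅓)*23 = 23/3)
N(M, P) = 866*M/3 + 1732*√2/3 (N(M, P) = (23/3 + 281)*(M + √(8 + 0*M)) = 866*(M + √(8 + 0))/3 = 866*(M + √8)/3 = 866*(M + 2*√2)/3 = 866*M/3 + 1732*√2/3)
-1747815 + N(-2027, -134) = -1747815 + ((866/3)*(-2027) + 1732*√2/3) = -1747815 + (-1755382/3 + 1732*√2/3) = -6998827/3 + 1732*√2/3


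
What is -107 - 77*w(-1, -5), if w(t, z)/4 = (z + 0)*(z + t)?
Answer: -9347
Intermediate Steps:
w(t, z) = 4*z*(t + z) (w(t, z) = 4*((z + 0)*(z + t)) = 4*(z*(t + z)) = 4*z*(t + z))
-107 - 77*w(-1, -5) = -107 - 308*(-5)*(-1 - 5) = -107 - 308*(-5)*(-6) = -107 - 77*120 = -107 - 9240 = -9347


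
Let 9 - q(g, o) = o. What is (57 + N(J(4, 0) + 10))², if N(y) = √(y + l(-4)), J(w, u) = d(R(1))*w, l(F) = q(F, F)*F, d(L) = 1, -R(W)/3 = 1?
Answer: (57 + I*√38)² ≈ 3211.0 + 702.74*I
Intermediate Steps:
q(g, o) = 9 - o
R(W) = -3 (R(W) = -3*1 = -3)
l(F) = F*(9 - F) (l(F) = (9 - F)*F = F*(9 - F))
J(w, u) = w (J(w, u) = 1*w = w)
N(y) = √(-52 + y) (N(y) = √(y - 4*(9 - 1*(-4))) = √(y - 4*(9 + 4)) = √(y - 4*13) = √(y - 52) = √(-52 + y))
(57 + N(J(4, 0) + 10))² = (57 + √(-52 + (4 + 10)))² = (57 + √(-52 + 14))² = (57 + √(-38))² = (57 + I*√38)²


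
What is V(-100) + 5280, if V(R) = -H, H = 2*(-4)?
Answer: 5288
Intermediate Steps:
H = -8
V(R) = 8 (V(R) = -1*(-8) = 8)
V(-100) + 5280 = 8 + 5280 = 5288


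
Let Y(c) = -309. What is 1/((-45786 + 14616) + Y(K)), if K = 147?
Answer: -1/31479 ≈ -3.1767e-5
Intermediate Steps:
1/((-45786 + 14616) + Y(K)) = 1/((-45786 + 14616) - 309) = 1/(-31170 - 309) = 1/(-31479) = -1/31479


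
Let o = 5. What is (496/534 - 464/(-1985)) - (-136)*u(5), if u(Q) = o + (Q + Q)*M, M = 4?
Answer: 3244185568/529995 ≈ 6121.2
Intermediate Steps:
u(Q) = 5 + 8*Q (u(Q) = 5 + (Q + Q)*4 = 5 + (2*Q)*4 = 5 + 8*Q)
(496/534 - 464/(-1985)) - (-136)*u(5) = (496/534 - 464/(-1985)) - (-136)*(5 + 8*5) = (496*(1/534) - 464*(-1/1985)) - (-136)*(5 + 40) = (248/267 + 464/1985) - (-136)*45 = 616168/529995 - 1*(-6120) = 616168/529995 + 6120 = 3244185568/529995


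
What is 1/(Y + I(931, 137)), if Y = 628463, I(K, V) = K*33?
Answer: 1/659186 ≈ 1.5170e-6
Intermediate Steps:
I(K, V) = 33*K
1/(Y + I(931, 137)) = 1/(628463 + 33*931) = 1/(628463 + 30723) = 1/659186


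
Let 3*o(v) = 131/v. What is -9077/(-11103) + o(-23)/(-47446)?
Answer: 9905833697/12116237574 ≈ 0.81757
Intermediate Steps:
o(v) = 131/(3*v) (o(v) = (131/v)/3 = 131/(3*v))
-9077/(-11103) + o(-23)/(-47446) = -9077/(-11103) + ((131/3)/(-23))/(-47446) = -9077*(-1/11103) + ((131/3)*(-1/23))*(-1/47446) = 9077/11103 - 131/69*(-1/47446) = 9077/11103 + 131/3273774 = 9905833697/12116237574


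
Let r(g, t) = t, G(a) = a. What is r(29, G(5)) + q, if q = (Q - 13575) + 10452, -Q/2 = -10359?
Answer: 17600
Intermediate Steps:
Q = 20718 (Q = -2*(-10359) = 20718)
q = 17595 (q = (20718 - 13575) + 10452 = 7143 + 10452 = 17595)
r(29, G(5)) + q = 5 + 17595 = 17600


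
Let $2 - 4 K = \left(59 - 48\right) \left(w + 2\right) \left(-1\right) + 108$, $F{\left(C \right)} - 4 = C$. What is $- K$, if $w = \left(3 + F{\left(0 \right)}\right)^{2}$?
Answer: $- \frac{455}{4} \approx -113.75$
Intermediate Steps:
$F{\left(C \right)} = 4 + C$
$w = 49$ ($w = \left(3 + \left(4 + 0\right)\right)^{2} = \left(3 + 4\right)^{2} = 7^{2} = 49$)
$K = \frac{455}{4}$ ($K = \frac{1}{2} - \frac{\left(59 - 48\right) \left(49 + 2\right) \left(-1\right) + 108}{4} = \frac{1}{2} - \frac{\left(59 - 48\right) 51 \left(-1\right) + 108}{4} = \frac{1}{2} - \frac{11 \left(-51\right) + 108}{4} = \frac{1}{2} - \frac{-561 + 108}{4} = \frac{1}{2} - - \frac{453}{4} = \frac{1}{2} + \frac{453}{4} = \frac{455}{4} \approx 113.75$)
$- K = \left(-1\right) \frac{455}{4} = - \frac{455}{4}$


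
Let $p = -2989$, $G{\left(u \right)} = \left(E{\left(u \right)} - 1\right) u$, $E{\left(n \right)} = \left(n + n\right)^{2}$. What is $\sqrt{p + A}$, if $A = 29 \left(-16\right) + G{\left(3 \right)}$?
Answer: $6 i \sqrt{93} \approx 57.862 i$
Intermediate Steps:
$E{\left(n \right)} = 4 n^{2}$ ($E{\left(n \right)} = \left(2 n\right)^{2} = 4 n^{2}$)
$G{\left(u \right)} = u \left(-1 + 4 u^{2}\right)$ ($G{\left(u \right)} = \left(4 u^{2} - 1\right) u = \left(-1 + 4 u^{2}\right) u = u \left(-1 + 4 u^{2}\right)$)
$A = -359$ ($A = 29 \left(-16\right) + \left(\left(-1\right) 3 + 4 \cdot 3^{3}\right) = -464 + \left(-3 + 4 \cdot 27\right) = -464 + \left(-3 + 108\right) = -464 + 105 = -359$)
$\sqrt{p + A} = \sqrt{-2989 - 359} = \sqrt{-3348} = 6 i \sqrt{93}$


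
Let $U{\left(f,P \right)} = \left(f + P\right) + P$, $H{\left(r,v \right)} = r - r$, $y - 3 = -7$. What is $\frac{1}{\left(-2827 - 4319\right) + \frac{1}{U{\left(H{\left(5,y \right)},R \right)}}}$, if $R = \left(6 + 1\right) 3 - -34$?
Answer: $- \frac{110}{786059} \approx -0.00013994$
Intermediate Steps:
$y = -4$ ($y = 3 - 7 = -4$)
$H{\left(r,v \right)} = 0$
$R = 55$ ($R = 7 \cdot 3 + 34 = 21 + 34 = 55$)
$U{\left(f,P \right)} = f + 2 P$ ($U{\left(f,P \right)} = \left(P + f\right) + P = f + 2 P$)
$\frac{1}{\left(-2827 - 4319\right) + \frac{1}{U{\left(H{\left(5,y \right)},R \right)}}} = \frac{1}{\left(-2827 - 4319\right) + \frac{1}{0 + 2 \cdot 55}} = \frac{1}{-7146 + \frac{1}{0 + 110}} = \frac{1}{-7146 + \frac{1}{110}} = \frac{1}{- \frac{786059}{110}} = - \frac{110}{786059}$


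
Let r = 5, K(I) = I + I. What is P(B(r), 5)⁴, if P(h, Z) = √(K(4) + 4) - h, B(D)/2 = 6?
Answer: 31248 - 14976*√3 ≈ 5308.8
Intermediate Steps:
K(I) = 2*I
B(D) = 12 (B(D) = 2*6 = 12)
P(h, Z) = -h + 2*√3 (P(h, Z) = √(2*4 + 4) - h = √(8 + 4) - h = √12 - h = 2*√3 - h = -h + 2*√3)
P(B(r), 5)⁴ = (-1*12 + 2*√3)⁴ = (-12 + 2*√3)⁴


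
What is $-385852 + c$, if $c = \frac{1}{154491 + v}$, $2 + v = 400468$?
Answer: $- \frac{214131268363}{554957} \approx -3.8585 \cdot 10^{5}$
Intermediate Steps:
$v = 400466$ ($v = -2 + 400468 = 400466$)
$c = \frac{1}{554957}$ ($c = \frac{1}{154491 + 400466} = \frac{1}{554957} \approx 1.8019 \cdot 10^{-6}$)
$-385852 + c = -385852 + \frac{1}{554957} = - \frac{214131268363}{554957}$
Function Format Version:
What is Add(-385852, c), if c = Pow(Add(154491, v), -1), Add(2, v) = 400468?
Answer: Rational(-214131268363, 554957) ≈ -3.8585e+5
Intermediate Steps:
v = 400466 (v = Add(-2, 400468) = 400466)
c = Rational(1, 554957) (c = Pow(Add(154491, 400466), -1) = Pow(554957, -1) = Rational(1, 554957) ≈ 1.8019e-6)
Add(-385852, c) = Add(-385852, Rational(1, 554957)) = Rational(-214131268363, 554957)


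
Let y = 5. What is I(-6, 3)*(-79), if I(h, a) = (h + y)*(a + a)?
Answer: 474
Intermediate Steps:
I(h, a) = 2*a*(5 + h) (I(h, a) = (h + 5)*(a + a) = (5 + h)*(2*a) = 2*a*(5 + h))
I(-6, 3)*(-79) = (2*3*(5 - 6))*(-79) = (2*3*(-1))*(-79) = -6*(-79) = 474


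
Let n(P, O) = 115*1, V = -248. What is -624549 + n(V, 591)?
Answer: -624434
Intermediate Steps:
n(P, O) = 115
-624549 + n(V, 591) = -624549 + 115 = -624434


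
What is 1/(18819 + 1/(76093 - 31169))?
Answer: 44924/845424757 ≈ 5.3138e-5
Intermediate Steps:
1/(18819 + 1/(76093 - 31169)) = 1/(18819 + 1/44924) = 1/(845424757/44924) = 44924/845424757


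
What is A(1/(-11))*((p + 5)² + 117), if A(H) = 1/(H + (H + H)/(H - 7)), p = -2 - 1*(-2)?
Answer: -30459/14 ≈ -2175.6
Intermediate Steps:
p = 0 (p = -2 + 2 = 0)
A(H) = 1/(H + 2*H/(-7 + H)) (A(H) = 1/(H + (2*H)/(-7 + H)) = 1/(H + 2*H/(-7 + H)))
A(1/(-11))*((p + 5)² + 117) = ((-7 + 1/(-11))/((1/(-11))*(-5 + 1/(-11))))*((0 + 5)² + 117) = ((-7 - 1/11)/((-1/11)*(-5 - 1/11)))*(5² + 117) = (-11*(-78/11)/(-56/11))*(25 + 117) = -11*(-11/56)*(-78/11)*142 = -429/28*142 = -30459/14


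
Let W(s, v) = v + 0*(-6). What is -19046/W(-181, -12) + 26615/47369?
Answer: 451254677/284214 ≈ 1587.7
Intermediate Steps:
W(s, v) = v (W(s, v) = v + 0 = v)
-19046/W(-181, -12) + 26615/47369 = -19046/(-12) + 26615/47369 = -19046*(-1/12) + 26615*(1/47369) = 9523/6 + 26615/47369 = 451254677/284214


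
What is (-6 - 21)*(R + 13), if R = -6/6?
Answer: -324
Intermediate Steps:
R = -1 (R = -6/6 = -3*⅓ = -1)
(-6 - 21)*(R + 13) = (-6 - 21)*(-1 + 13) = -27*12 = -324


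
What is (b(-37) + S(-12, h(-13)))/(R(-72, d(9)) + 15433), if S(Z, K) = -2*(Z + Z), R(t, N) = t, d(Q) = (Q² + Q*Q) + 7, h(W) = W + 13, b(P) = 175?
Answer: 223/15361 ≈ 0.014517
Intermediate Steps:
h(W) = 13 + W
d(Q) = 7 + 2*Q² (d(Q) = (Q² + Q²) + 7 = 2*Q² + 7 = 7 + 2*Q²)
S(Z, K) = -4*Z
(b(-37) + S(-12, h(-13)))/(R(-72, d(9)) + 15433) = (175 - 4*(-12))/(-72 + 15433) = (175 + 48)/15361 = 223*(1/15361) = 223/15361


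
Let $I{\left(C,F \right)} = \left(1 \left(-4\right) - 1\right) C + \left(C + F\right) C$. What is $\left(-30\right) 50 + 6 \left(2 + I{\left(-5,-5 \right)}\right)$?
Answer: $-1038$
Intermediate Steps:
$I{\left(C,F \right)} = - 5 C + C \left(C + F\right)$ ($I{\left(C,F \right)} = \left(-4 - 1\right) C + C \left(C + F\right) = - 5 C + C \left(C + F\right)$)
$\left(-30\right) 50 + 6 \left(2 + I{\left(-5,-5 \right)}\right) = \left(-30\right) 50 + 6 \left(2 - 5 \left(-5 - 5 - 5\right)\right) = -1500 + 6 \left(2 - -75\right) = -1500 + 6 \left(2 + 75\right) = -1500 + 6 \cdot 77 = -1500 + 462 = -1038$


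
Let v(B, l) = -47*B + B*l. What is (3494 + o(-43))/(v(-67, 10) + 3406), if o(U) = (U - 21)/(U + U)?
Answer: 150274/253055 ≈ 0.59384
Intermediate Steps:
o(U) = (-21 + U)/(2*U) (o(U) = (-21 + U)/((2*U)) = (-21 + U)*(1/(2*U)) = (-21 + U)/(2*U))
(3494 + o(-43))/(v(-67, 10) + 3406) = (3494 + (½)*(-21 - 43)/(-43))/(-67*(-47 + 10) + 3406) = (3494 + (½)*(-1/43)*(-64))/(-67*(-37) + 3406) = (3494 + 32/43)/(2479 + 3406) = (150274/43)/5885 = (150274/43)*(1/5885) = 150274/253055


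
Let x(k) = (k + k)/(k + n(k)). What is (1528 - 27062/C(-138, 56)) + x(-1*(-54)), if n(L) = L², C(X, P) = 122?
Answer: 4382357/3355 ≈ 1306.2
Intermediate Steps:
x(k) = 2*k/(k + k²) (x(k) = (k + k)/(k + k²) = (2*k)/(k + k²) = 2*k/(k + k²))
(1528 - 27062/C(-138, 56)) + x(-1*(-54)) = (1528 - 27062/122) + 2/(1 - 1*(-54)) = (1528 - 27062*1/122) + 2/(1 + 54) = (1528 - 13531/61) + 2/55 = 79677/61 + 2*(1/55) = 79677/61 + 2/55 = 4382357/3355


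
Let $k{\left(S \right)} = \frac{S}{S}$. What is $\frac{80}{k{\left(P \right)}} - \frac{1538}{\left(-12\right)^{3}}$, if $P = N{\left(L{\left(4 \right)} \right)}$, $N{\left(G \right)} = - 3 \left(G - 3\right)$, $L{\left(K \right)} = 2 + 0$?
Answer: $\frac{69889}{864} \approx 80.89$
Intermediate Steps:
$L{\left(K \right)} = 2$
$N{\left(G \right)} = 9 - 3 G$ ($N{\left(G \right)} = - 3 \left(-3 + G\right) = 9 - 3 G$)
$P = 3$ ($P = 9 - 6 = 3$)
$k{\left(S \right)} = 1$
$\frac{80}{k{\left(P \right)}} - \frac{1538}{\left(-12\right)^{3}} = \frac{80}{1} - \frac{1538}{\left(-12\right)^{3}} = 80 \cdot 1 - \frac{1538}{-1728} = 80 - - \frac{769}{864} = 80 + \frac{769}{864} = \frac{69889}{864}$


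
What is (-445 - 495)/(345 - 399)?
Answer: 470/27 ≈ 17.407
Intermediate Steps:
(-445 - 495)/(345 - 399) = -940/(-54) = -940*(-1/54) = 470/27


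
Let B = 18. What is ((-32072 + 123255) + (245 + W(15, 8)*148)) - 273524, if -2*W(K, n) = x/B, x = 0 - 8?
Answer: -1638568/9 ≈ -1.8206e+5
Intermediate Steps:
x = -8
W(K, n) = 2/9 (W(K, n) = -(-4)/18 = -½*(-4/9) = 2/9)
((-32072 + 123255) + (245 + W(15, 8)*148)) - 273524 = ((-32072 + 123255) + (245 + (2/9)*148)) - 273524 = (91183 + (245 + 296/9)) - 273524 = (91183 + 2501/9) - 273524 = 823148/9 - 273524 = -1638568/9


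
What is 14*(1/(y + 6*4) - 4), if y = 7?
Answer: -1722/31 ≈ -55.548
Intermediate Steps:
14*(1/(y + 6*4) - 4) = 14*(1/(7 + 6*4) - 4) = 14*(1/(7 + 24) - 4) = 14*(1/31 - 4) = 14*(-123/31) = -1722/31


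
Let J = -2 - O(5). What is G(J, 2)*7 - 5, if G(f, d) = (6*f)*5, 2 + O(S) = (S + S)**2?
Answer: -21005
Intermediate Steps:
O(S) = -2 + 4*S**2 (O(S) = -2 + (S + S)**2 = -2 + (2*S)**2 = -2 + 4*S**2)
J = -100 (J = -2 - (-2 + 4*5**2) = -2 - (-2 + 4*25) = -2 - (-2 + 100) = -2 - 1*98 = -2 - 98 = -100)
G(f, d) = 30*f
G(J, 2)*7 - 5 = (30*(-100))*7 - 5 = -3000*7 - 5 = -21000 - 5 = -21005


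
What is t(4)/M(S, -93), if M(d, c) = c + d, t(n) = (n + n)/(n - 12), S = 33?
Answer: 1/60 ≈ 0.016667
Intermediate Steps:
t(n) = 2*n/(-12 + n) (t(n) = (2*n)/(-12 + n) = 2*n/(-12 + n))
t(4)/M(S, -93) = (2*4/(-12 + 4))/(-93 + 33) = (2*4/(-8))/(-60) = (2*4*(-⅛))*(-1/60) = -1*(-1/60) = 1/60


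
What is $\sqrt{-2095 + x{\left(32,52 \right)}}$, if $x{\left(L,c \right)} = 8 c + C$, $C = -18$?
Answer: $i \sqrt{1697} \approx 41.195 i$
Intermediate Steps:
$x{\left(L,c \right)} = -18 + 8 c$ ($x{\left(L,c \right)} = 8 c - 18 = -18 + 8 c$)
$\sqrt{-2095 + x{\left(32,52 \right)}} = \sqrt{-2095 + \left(-18 + 8 \cdot 52\right)} = \sqrt{-2095 + \left(-18 + 416\right)} = \sqrt{-2095 + 398} = \sqrt{-1697} = i \sqrt{1697}$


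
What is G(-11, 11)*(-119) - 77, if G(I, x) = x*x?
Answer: -14476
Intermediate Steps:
G(I, x) = x**2
G(-11, 11)*(-119) - 77 = 11**2*(-119) - 77 = 121*(-119) - 77 = -14399 - 77 = -14476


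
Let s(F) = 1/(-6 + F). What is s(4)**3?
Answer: -1/8 ≈ -0.12500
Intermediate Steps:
s(4)**3 = (1/(-6 + 4))**3 = (1/(-2))**3 = (-1/2)**3 = -1/8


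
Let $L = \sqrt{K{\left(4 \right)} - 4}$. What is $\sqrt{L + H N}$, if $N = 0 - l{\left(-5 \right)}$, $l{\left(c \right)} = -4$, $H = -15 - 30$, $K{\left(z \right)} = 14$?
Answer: $\sqrt{-180 + \sqrt{10}} \approx 13.298 i$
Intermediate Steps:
$H = -45$ ($H = -15 - 30 = -45$)
$N = 4$ ($N = 0 - -4 = 0 + 4 = 4$)
$L = \sqrt{10}$ ($L = \sqrt{14 - 4} = \sqrt{10} \approx 3.1623$)
$\sqrt{L + H N} = \sqrt{\sqrt{10} - 180} = \sqrt{-180 + \sqrt{10}}$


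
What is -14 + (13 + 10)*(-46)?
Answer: -1072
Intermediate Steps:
-14 + (13 + 10)*(-46) = -14 + 23*(-46) = -14 - 1058 = -1072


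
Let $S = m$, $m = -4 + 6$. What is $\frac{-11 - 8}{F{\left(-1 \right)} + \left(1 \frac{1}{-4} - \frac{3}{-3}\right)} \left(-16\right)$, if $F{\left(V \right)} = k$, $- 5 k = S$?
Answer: $\frac{6080}{7} \approx 868.57$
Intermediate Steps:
$m = 2$
$S = 2$
$k = - \frac{2}{5}$ ($k = \left(- \frac{1}{5}\right) 2 = - \frac{2}{5} \approx -0.4$)
$F{\left(V \right)} = - \frac{2}{5}$
$\frac{-11 - 8}{F{\left(-1 \right)} + \left(1 \frac{1}{-4} - \frac{3}{-3}\right)} \left(-16\right) = \frac{-11 - 8}{- \frac{2}{5} + \left(1 \frac{1}{-4} - \frac{3}{-3}\right)} \left(-16\right) = - \frac{19}{- \frac{2}{5} + \left(1 \left(- \frac{1}{4}\right) - -1\right)} \left(-16\right) = - \frac{19}{- \frac{2}{5} + \left(- \frac{1}{4} + 1\right)} \left(-16\right) = - \frac{19}{- \frac{2}{5} + \frac{3}{4}} \left(-16\right) = - \frac{19}{\frac{7}{20}} \left(-16\right) = \left(-19\right) \frac{20}{7} \left(-16\right) = \left(- \frac{380}{7}\right) \left(-16\right) = \frac{6080}{7}$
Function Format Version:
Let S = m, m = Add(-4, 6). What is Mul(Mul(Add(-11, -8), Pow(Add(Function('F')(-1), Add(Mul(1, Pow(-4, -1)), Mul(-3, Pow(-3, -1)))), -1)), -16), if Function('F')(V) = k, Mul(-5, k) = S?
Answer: Rational(6080, 7) ≈ 868.57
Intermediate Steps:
m = 2
S = 2
k = Rational(-2, 5) (k = Mul(Rational(-1, 5), 2) = Rational(-2, 5) ≈ -0.40000)
Function('F')(V) = Rational(-2, 5)
Mul(Mul(Add(-11, -8), Pow(Add(Function('F')(-1), Add(Mul(1, Pow(-4, -1)), Mul(-3, Pow(-3, -1)))), -1)), -16) = Mul(Mul(Add(-11, -8), Pow(Add(Rational(-2, 5), Add(Mul(1, Pow(-4, -1)), Mul(-3, Pow(-3, -1)))), -1)), -16) = Mul(Mul(-19, Pow(Add(Rational(-2, 5), Add(Mul(1, Rational(-1, 4)), Mul(-3, Rational(-1, 3)))), -1)), -16) = Mul(Mul(-19, Pow(Add(Rational(-2, 5), Add(Rational(-1, 4), 1)), -1)), -16) = Mul(Mul(-19, Pow(Add(Rational(-2, 5), Rational(3, 4)), -1)), -16) = Mul(Mul(-19, Pow(Rational(7, 20), -1)), -16) = Mul(Mul(-19, Rational(20, 7)), -16) = Mul(Rational(-380, 7), -16) = Rational(6080, 7)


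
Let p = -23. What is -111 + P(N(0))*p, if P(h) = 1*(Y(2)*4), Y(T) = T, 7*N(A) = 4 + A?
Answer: -295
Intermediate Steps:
N(A) = 4/7 + A/7 (N(A) = (4 + A)/7 = 4/7 + A/7)
P(h) = 8 (P(h) = 1*(2*4) = 1*8 = 8)
-111 + P(N(0))*p = -111 + 8*(-23) = -111 - 184 = -295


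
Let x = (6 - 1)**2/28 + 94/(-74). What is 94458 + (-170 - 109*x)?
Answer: 97724987/1036 ≈ 94329.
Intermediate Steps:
x = -391/1036 (x = 5**2*(1/28) + 94*(-1/74) = 25*(1/28) - 47/37 = 25/28 - 47/37 = -391/1036 ≈ -0.37741)
94458 + (-170 - 109*x) = 94458 + (-170 - 109*(-391/1036)) = 94458 + (-170 + 42619/1036) = 94458 - 133501/1036 = 97724987/1036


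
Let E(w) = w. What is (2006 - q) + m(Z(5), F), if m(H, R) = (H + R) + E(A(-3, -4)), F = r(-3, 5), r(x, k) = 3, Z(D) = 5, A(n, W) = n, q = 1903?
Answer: 108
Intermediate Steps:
F = 3
m(H, R) = -3 + H + R (m(H, R) = (H + R) - 3 = -3 + H + R)
(2006 - q) + m(Z(5), F) = (2006 - 1*1903) + (-3 + 5 + 3) = (2006 - 1903) + 5 = 103 + 5 = 108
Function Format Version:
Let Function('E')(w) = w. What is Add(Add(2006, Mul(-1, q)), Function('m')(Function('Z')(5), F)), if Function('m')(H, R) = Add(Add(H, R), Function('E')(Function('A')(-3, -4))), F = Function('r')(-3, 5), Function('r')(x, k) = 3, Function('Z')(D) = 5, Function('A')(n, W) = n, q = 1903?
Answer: 108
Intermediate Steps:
F = 3
Function('m')(H, R) = Add(-3, H, R) (Function('m')(H, R) = Add(Add(H, R), -3) = Add(-3, H, R))
Add(Add(2006, Mul(-1, q)), Function('m')(Function('Z')(5), F)) = Add(Add(2006, Mul(-1, 1903)), Add(-3, 5, 3)) = Add(Add(2006, -1903), 5) = Add(103, 5) = 108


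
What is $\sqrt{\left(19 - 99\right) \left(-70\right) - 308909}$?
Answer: $3 i \sqrt{33701} \approx 550.74 i$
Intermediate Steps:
$\sqrt{\left(19 - 99\right) \left(-70\right) - 308909} = \sqrt{\left(-80\right) \left(-70\right) - 308909} = \sqrt{5600 - 308909} = \sqrt{-303309} = 3 i \sqrt{33701}$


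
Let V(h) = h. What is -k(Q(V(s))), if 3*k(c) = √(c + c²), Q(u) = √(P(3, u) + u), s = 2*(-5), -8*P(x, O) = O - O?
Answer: -10^(¼)*√(I - √10)/3 ≈ -0.16467 - 1.0669*I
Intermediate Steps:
P(x, O) = 0 (P(x, O) = -(O - O)/8 = -⅛*0 = 0)
s = -10
Q(u) = √u (Q(u) = √(0 + u) = √u)
k(c) = √(c + c²)/3
-k(Q(V(s))) = -√(√(-10)*(1 + √(-10)))/3 = -√((I*√10)*(1 + I*√10))/3 = -√(I*√10*(1 + I*√10))/3 = -10^(¼)*√(I*(1 + I*√10))/3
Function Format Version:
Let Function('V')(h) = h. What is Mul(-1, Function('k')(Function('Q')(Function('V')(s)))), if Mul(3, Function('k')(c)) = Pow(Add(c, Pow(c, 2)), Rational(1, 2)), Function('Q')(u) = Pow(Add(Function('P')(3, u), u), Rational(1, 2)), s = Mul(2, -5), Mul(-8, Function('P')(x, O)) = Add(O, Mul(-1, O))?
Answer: Mul(Rational(-1, 3), Pow(10, Rational(1, 4)), Pow(Add(I, Mul(-1, Pow(10, Rational(1, 2)))), Rational(1, 2))) ≈ Add(-0.16467, Mul(-1.0669, I))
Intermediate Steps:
Function('P')(x, O) = 0 (Function('P')(x, O) = Mul(Rational(-1, 8), Add(O, Mul(-1, O))) = Mul(Rational(-1, 8), 0) = 0)
s = -10
Function('Q')(u) = Pow(u, Rational(1, 2)) (Function('Q')(u) = Pow(Add(0, u), Rational(1, 2)) = Pow(u, Rational(1, 2)))
Function('k')(c) = Mul(Rational(1, 3), Pow(Add(c, Pow(c, 2)), Rational(1, 2)))
Mul(-1, Function('k')(Function('Q')(Function('V')(s)))) = Mul(-1, Mul(Rational(1, 3), Pow(Mul(Pow(-10, Rational(1, 2)), Add(1, Pow(-10, Rational(1, 2)))), Rational(1, 2)))) = Mul(-1, Mul(Rational(1, 3), Pow(Mul(Mul(I, Pow(10, Rational(1, 2))), Add(1, Mul(I, Pow(10, Rational(1, 2))))), Rational(1, 2)))) = Mul(-1, Mul(Rational(1, 3), Pow(Mul(I, Pow(10, Rational(1, 2)), Add(1, Mul(I, Pow(10, Rational(1, 2))))), Rational(1, 2)))) = Mul(-1, Mul(Rational(1, 3), Mul(Pow(10, Rational(1, 4)), Pow(Mul(I, Add(1, Mul(I, Pow(10, Rational(1, 2))))), Rational(1, 2))))) = Mul(-1, Mul(Rational(1, 3), Pow(10, Rational(1, 4)), Pow(Mul(I, Add(1, Mul(I, Pow(10, Rational(1, 2))))), Rational(1, 2)))) = Mul(Rational(-1, 3), Pow(10, Rational(1, 4)), Pow(Mul(I, Add(1, Mul(I, Pow(10, Rational(1, 2))))), Rational(1, 2)))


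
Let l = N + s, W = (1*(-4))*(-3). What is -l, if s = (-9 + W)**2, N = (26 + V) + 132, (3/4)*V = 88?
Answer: -853/3 ≈ -284.33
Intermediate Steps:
W = 12 (W = -4*(-3) = 12)
V = 352/3 (V = (4/3)*88 = 352/3 ≈ 117.33)
N = 826/3 (N = (26 + 352/3) + 132 = 430/3 + 132 = 826/3 ≈ 275.33)
s = 9 (s = (-9 + 12)**2 = 3**2 = 9)
l = 853/3 (l = 826/3 + 9 = 853/3 ≈ 284.33)
-l = -1*853/3 = -853/3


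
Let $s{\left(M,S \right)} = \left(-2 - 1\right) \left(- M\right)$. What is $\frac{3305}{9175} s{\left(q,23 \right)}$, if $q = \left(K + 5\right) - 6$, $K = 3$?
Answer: $\frac{3966}{1835} \approx 2.1613$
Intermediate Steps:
$q = 2$ ($q = \left(3 + 5\right) - 6 = 8 - 6 = 2$)
$s{\left(M,S \right)} = 3 M$ ($s{\left(M,S \right)} = - 3 \left(- M\right) = 3 M$)
$\frac{3305}{9175} s{\left(q,23 \right)} = \frac{3305}{9175} \cdot 3 \cdot 2 = 3305 \cdot \frac{1}{9175} \cdot 6 = \frac{661}{1835} \cdot 6 = \frac{3966}{1835}$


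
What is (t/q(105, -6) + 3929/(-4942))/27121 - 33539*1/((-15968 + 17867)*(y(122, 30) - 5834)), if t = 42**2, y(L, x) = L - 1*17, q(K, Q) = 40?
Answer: 17059069114988/3645459145108305 ≈ 0.0046795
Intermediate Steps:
y(L, x) = -17 + L (y(L, x) = L - 17 = -17 + L)
t = 1764
(t/q(105, -6) + 3929/(-4942))/27121 - 33539*1/((-15968 + 17867)*(y(122, 30) - 5834)) = (1764/40 + 3929/(-4942))/27121 - 33539*1/((-15968 + 17867)*((-17 + 122) - 5834)) = (1764*(1/40) + 3929*(-1/4942))*(1/27121) - 33539*1/(1899*(105 - 5834)) = (441/10 - 3929/4942)*(1/27121) - 33539/(1899*(-5729)) = (535033/12355)*(1/27121) - 33539/(-10879371) = 535033/335079955 - 33539*(-1/10879371) = 535033/335079955 + 33539/10879371 = 17059069114988/3645459145108305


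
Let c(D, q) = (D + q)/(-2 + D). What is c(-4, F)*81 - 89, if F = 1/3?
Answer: -79/2 ≈ -39.500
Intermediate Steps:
F = ⅓ ≈ 0.33333
c(D, q) = (D + q)/(-2 + D)
c(-4, F)*81 - 89 = ((-4 + ⅓)/(-2 - 4))*81 - 89 = (-11/3/(-6))*81 - 89 = -⅙*(-11/3)*81 - 89 = (11/18)*81 - 89 = 99/2 - 89 = -79/2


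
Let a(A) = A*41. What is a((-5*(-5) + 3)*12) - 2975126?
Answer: -2961350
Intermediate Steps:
a(A) = 41*A
a((-5*(-5) + 3)*12) - 2975126 = 41*((-5*(-5) + 3)*12) - 2975126 = 41*((25 + 3)*12) - 2975126 = 41*(28*12) - 2975126 = 41*336 - 2975126 = 13776 - 2975126 = -2961350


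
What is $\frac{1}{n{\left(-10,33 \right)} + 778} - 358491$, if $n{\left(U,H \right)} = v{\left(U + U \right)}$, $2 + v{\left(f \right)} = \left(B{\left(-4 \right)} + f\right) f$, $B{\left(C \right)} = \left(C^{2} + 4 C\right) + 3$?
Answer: $- \frac{400075955}{1116} \approx -3.5849 \cdot 10^{5}$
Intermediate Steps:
$B{\left(C \right)} = 3 + C^{2} + 4 C$
$v{\left(f \right)} = -2 + f \left(3 + f\right)$ ($v{\left(f \right)} = -2 + \left(\left(3 + \left(-4\right)^{2} + 4 \left(-4\right)\right) + f\right) f = -2 + \left(\left(3 + 16 - 16\right) + f\right) f = -2 + \left(3 + f\right) f = -2 + f \left(3 + f\right)$)
$n{\left(U,H \right)} = -2 + 4 U^{2} + 6 U$ ($n{\left(U,H \right)} = -2 + \left(U + U\right)^{2} + 3 \left(U + U\right) = -2 + \left(2 U\right)^{2} + 3 \cdot 2 U = -2 + 4 U^{2} + 6 U$)
$\frac{1}{n{\left(-10,33 \right)} + 778} - 358491 = \frac{1}{\left(-2 + 4 \left(-10\right)^{2} + 6 \left(-10\right)\right) + 778} - 358491 = \frac{1}{\left(-2 + 4 \cdot 100 - 60\right) + 778} - 358491 = \frac{1}{\left(-2 + 400 - 60\right) + 778} - 358491 = \frac{1}{338 + 778} - 358491 = \frac{1}{1116} - 358491 = - \frac{400075955}{1116}$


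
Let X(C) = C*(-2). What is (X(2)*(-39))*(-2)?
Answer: -312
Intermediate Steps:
X(C) = -2*C
(X(2)*(-39))*(-2) = (-2*2*(-39))*(-2) = -4*(-39)*(-2) = 156*(-2) = -312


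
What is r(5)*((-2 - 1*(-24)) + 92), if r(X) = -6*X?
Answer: -3420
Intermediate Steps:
r(5)*((-2 - 1*(-24)) + 92) = (-6*5)*((-2 - 1*(-24)) + 92) = -30*((-2 + 24) + 92) = -30*(22 + 92) = -30*114 = -3420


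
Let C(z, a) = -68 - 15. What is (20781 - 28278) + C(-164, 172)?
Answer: -7580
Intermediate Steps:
C(z, a) = -83
(20781 - 28278) + C(-164, 172) = (20781 - 28278) - 83 = -7497 - 83 = -7580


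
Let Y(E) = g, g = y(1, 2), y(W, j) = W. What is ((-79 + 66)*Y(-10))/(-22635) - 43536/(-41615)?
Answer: 197195671/188391105 ≈ 1.0467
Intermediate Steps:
g = 1
Y(E) = 1
((-79 + 66)*Y(-10))/(-22635) - 43536/(-41615) = ((-79 + 66)*1)/(-22635) - 43536/(-41615) = -13*1*(-1/22635) - 43536*(-1/41615) = -13*(-1/22635) + 43536/41615 = 13/22635 + 43536/41615 = 197195671/188391105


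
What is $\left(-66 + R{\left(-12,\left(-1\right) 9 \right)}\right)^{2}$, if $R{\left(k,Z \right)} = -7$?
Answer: $5329$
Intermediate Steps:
$\left(-66 + R{\left(-12,\left(-1\right) 9 \right)}\right)^{2} = \left(-66 - 7\right)^{2} = \left(-73\right)^{2} = 5329$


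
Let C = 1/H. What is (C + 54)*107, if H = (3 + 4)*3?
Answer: 121445/21 ≈ 5783.1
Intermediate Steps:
H = 21 (H = 7*3 = 21)
C = 1/21 ≈ 0.047619
(C + 54)*107 = (1/21 + 54)*107 = (1135/21)*107 = 121445/21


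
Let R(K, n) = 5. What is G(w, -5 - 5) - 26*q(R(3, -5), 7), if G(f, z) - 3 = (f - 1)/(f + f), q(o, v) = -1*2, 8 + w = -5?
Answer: 722/13 ≈ 55.538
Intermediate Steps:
w = -13 (w = -8 - 5 = -13)
q(o, v) = -2
G(f, z) = 3 + (-1 + f)/(2*f) (G(f, z) = 3 + (f - 1)/(f + f) = 3 + (-1 + f)/((2*f)) = 3 + (-1 + f)*(1/(2*f)) = 3 + (-1 + f)/(2*f))
G(w, -5 - 5) - 26*q(R(3, -5), 7) = (½)*(-1 + 7*(-13))/(-13) - 26*(-2) = (½)*(-1/13)*(-1 - 91) + 52 = (½)*(-1/13)*(-92) + 52 = 46/13 + 52 = 722/13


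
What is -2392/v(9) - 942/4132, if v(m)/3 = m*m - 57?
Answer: -621973/18594 ≈ -33.450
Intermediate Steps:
v(m) = -171 + 3*m**2 (v(m) = 3*(m*m - 57) = 3*(m**2 - 57) = 3*(-57 + m**2) = -171 + 3*m**2)
-2392/v(9) - 942/4132 = -2392/(-171 + 3*9**2) - 942/4132 = -2392/(-171 + 3*81) - 942*1/4132 = -2392/(-171 + 243) - 471/2066 = -2392/72 - 471/2066 = -2392*1/72 - 471/2066 = -299/9 - 471/2066 = -621973/18594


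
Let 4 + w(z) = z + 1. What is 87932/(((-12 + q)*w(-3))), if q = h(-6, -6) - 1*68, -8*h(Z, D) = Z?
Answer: 175864/951 ≈ 184.93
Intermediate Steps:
h(Z, D) = -Z/8
w(z) = -3 + z (w(z) = -4 + (z + 1) = -4 + (1 + z) = -3 + z)
q = -269/4 (q = -⅛*(-6) - 1*68 = ¾ - 68 = -269/4 ≈ -67.250)
87932/(((-12 + q)*w(-3))) = 87932/(((-12 - 269/4)*(-3 - 3))) = 87932/((-317/4*(-6))) = 87932/(951/2) = 87932*(2/951) = 175864/951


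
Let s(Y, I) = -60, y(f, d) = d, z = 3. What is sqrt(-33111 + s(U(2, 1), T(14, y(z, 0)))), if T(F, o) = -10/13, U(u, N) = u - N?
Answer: I*sqrt(33171) ≈ 182.13*I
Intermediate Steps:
T(F, o) = -10/13 (T(F, o) = -10*1/13 = -10/13)
sqrt(-33111 + s(U(2, 1), T(14, y(z, 0)))) = sqrt(-33111 - 60) = sqrt(-33171) = I*sqrt(33171)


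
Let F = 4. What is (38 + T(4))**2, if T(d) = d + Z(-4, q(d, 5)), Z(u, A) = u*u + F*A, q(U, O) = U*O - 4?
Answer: 14884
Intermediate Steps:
q(U, O) = -4 + O*U (q(U, O) = O*U - 4 = -4 + O*U)
Z(u, A) = u**2 + 4*A (Z(u, A) = u*u + 4*A = u**2 + 4*A)
T(d) = 21*d (T(d) = d + ((-4)**2 + 4*(-4 + 5*d)) = d + (16 + (-16 + 20*d)) = d + 20*d = 21*d)
(38 + T(4))**2 = (38 + 21*4)**2 = (38 + 84)**2 = 122**2 = 14884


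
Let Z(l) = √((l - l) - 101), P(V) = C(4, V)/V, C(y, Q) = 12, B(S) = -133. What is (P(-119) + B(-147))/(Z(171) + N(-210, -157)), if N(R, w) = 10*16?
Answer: -2534240/3058419 + 15839*I*√101/3058419 ≈ -0.82861 + 0.052046*I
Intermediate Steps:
N(R, w) = 160
P(V) = 12/V
Z(l) = I*√101 (Z(l) = √(0 - 101) = √(-101) = I*√101)
(P(-119) + B(-147))/(Z(171) + N(-210, -157)) = (12/(-119) - 133)/(I*√101 + 160) = (12*(-1/119) - 133)/(160 + I*√101) = (-12/119 - 133)/(160 + I*√101) = -15839/(119*(160 + I*√101))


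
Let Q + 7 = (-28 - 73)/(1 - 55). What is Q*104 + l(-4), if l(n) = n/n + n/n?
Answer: -14350/27 ≈ -531.48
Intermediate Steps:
Q = -277/54 (Q = -7 + (-28 - 73)/(1 - 55) = -7 - 101/(-54) = -7 - 101*(-1/54) = -7 + 101/54 = -277/54 ≈ -5.1296)
l(n) = 2 (l(n) = 1 + 1 = 2)
Q*104 + l(-4) = -277/54*104 + 2 = -14404/27 + 2 = -14350/27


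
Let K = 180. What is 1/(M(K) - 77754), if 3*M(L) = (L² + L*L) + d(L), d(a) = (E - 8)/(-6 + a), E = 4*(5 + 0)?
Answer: -87/4885396 ≈ -1.7808e-5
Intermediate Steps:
E = 20 (E = 4*5 = 20)
d(a) = 12/(-6 + a) (d(a) = (20 - 8)/(-6 + a) = 12/(-6 + a))
M(L) = 4/(-6 + L) + 2*L²/3 (M(L) = ((L² + L*L) + 12/(-6 + L))/3 = ((L² + L²) + 12/(-6 + L))/3 = (2*L² + 12/(-6 + L))/3 = 4/(-6 + L) + 2*L²/3)
1/(M(K) - 77754) = 1/(2*(6 + 180²*(-6 + 180))/(3*(-6 + 180)) - 77754) = 1/((⅔)*(6 + 32400*174)/174 - 77754) = 1/((⅔)*(1/174)*(6 + 5637600) - 77754) = 1/((⅔)*(1/174)*5637606 - 77754) = 1/(1879202/87 - 77754) = 1/(-4885396/87) = -87/4885396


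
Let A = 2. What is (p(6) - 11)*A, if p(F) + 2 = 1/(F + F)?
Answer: -155/6 ≈ -25.833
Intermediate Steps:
p(F) = -2 + 1/(2*F) (p(F) = -2 + 1/(F + F) = -2 + 1/(2*F))
(p(6) - 11)*A = ((-2 + (1/2)/6) - 11)*2 = ((-2 + (1/2)*(1/6)) - 11)*2 = ((-2 + 1/12) - 11)*2 = (-23/12 - 11)*2 = -155/12*2 = -155/6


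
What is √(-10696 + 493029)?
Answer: √482333 ≈ 694.50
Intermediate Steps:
√(-10696 + 493029) = √482333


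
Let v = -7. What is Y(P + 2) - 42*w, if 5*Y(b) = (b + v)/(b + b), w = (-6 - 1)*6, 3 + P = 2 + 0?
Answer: 8817/5 ≈ 1763.4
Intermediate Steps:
P = -1 (P = -3 + (2 + 0) = -3 + 2 = -1)
w = -42 (w = -7*6 = -42)
Y(b) = (-7 + b)/(10*b) (Y(b) = ((b - 7)/(b + b))/5 = ((-7 + b)/((2*b)))/5 = ((-7 + b)*(1/(2*b)))/5 = ((-7 + b)/(2*b))/5 = (-7 + b)/(10*b))
Y(P + 2) - 42*w = (-7 + (-1 + 2))/(10*(-1 + 2)) - 42*(-42) = (⅒)*(-7 + 1)/1 + 1764 = (⅒)*1*(-6) + 1764 = -⅗ + 1764 = 8817/5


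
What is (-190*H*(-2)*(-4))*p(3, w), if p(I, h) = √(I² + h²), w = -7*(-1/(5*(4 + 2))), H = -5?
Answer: 760*√8149/3 ≈ 22869.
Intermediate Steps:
w = 7/30 (w = -7/(6*(-5)) = -7/(-30) = -7*(-1/30) = 7/30 ≈ 0.23333)
(-190*H*(-2)*(-4))*p(3, w) = (-190*(-5*(-2))*(-4))*√(3² + (7/30)²) = (-1900*(-4))*√(9 + 49/900) = (-190*(-40))*√(8149/900) = 7600*(√8149/30) = 760*√8149/3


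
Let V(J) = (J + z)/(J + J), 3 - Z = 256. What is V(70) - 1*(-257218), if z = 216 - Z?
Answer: 5144437/20 ≈ 2.5722e+5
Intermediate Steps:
Z = -253 (Z = 3 - 1*256 = 3 - 256 = -253)
z = 469 (z = 216 - 1*(-253) = 216 + 253 = 469)
V(J) = (469 + J)/(2*J) (V(J) = (J + 469)/(J + J) = (469 + J)/((2*J)) = (469 + J)*(1/(2*J)) = (469 + J)/(2*J))
V(70) - 1*(-257218) = (½)*(469 + 70)/70 - 1*(-257218) = (½)*(1/70)*539 + 257218 = 77/20 + 257218 = 5144437/20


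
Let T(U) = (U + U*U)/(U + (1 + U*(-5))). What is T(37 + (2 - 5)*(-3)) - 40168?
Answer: -7352906/183 ≈ -40180.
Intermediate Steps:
T(U) = (U + U²)/(1 - 4*U) (T(U) = (U + U²)/(U + (1 - 5*U)) = (U + U²)/(1 - 4*U))
T(37 + (2 - 5)*(-3)) - 40168 = -(37 + (2 - 5)*(-3))*(1 + (37 + (2 - 5)*(-3)))/(-1 + 4*(37 + (2 - 5)*(-3))) - 40168 = -(37 - 3*(-3))*(1 + (37 - 3*(-3)))/(-1 + 4*(37 - 3*(-3))) - 40168 = -(37 + 9)*(1 + (37 + 9))/(-1 + 4*(37 + 9)) - 40168 = -1*46*(1 + 46)/(-1 + 4*46) - 40168 = -1*46*47/(-1 + 184) - 40168 = -1*46*47/183 - 40168 = -1*46*1/183*47 - 40168 = -2162/183 - 40168 = -7352906/183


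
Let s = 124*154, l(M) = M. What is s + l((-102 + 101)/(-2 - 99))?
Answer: 1928697/101 ≈ 19096.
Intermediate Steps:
s = 19096
s + l((-102 + 101)/(-2 - 99)) = 19096 + (-102 + 101)/(-2 - 99) = 19096 - 1/(-101) = 19096 - 1*(-1/101) = 19096 + 1/101 = 1928697/101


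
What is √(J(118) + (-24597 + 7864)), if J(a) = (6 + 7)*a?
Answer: I*√15199 ≈ 123.28*I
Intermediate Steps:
J(a) = 13*a
√(J(118) + (-24597 + 7864)) = √(13*118 + (-24597 + 7864)) = √(1534 - 16733) = √(-15199) = I*√15199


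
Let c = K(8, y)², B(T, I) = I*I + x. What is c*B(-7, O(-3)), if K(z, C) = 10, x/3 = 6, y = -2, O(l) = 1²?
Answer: 1900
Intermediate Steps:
O(l) = 1
x = 18 (x = 3*6 = 18)
B(T, I) = 18 + I² (B(T, I) = I*I + 18 = I² + 18 = 18 + I²)
c = 100 (c = 10² = 100)
c*B(-7, O(-3)) = 100*(18 + 1²) = 100*(18 + 1) = 100*19 = 1900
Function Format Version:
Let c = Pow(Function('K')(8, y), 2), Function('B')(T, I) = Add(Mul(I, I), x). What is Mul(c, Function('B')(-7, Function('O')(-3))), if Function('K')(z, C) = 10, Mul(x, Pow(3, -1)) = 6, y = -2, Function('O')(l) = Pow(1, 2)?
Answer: 1900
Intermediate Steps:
Function('O')(l) = 1
x = 18 (x = Mul(3, 6) = 18)
Function('B')(T, I) = Add(18, Pow(I, 2)) (Function('B')(T, I) = Add(Mul(I, I), 18) = Add(Pow(I, 2), 18) = Add(18, Pow(I, 2)))
c = 100 (c = Pow(10, 2) = 100)
Mul(c, Function('B')(-7, Function('O')(-3))) = Mul(100, Add(18, Pow(1, 2))) = Mul(100, Add(18, 1)) = Mul(100, 19) = 1900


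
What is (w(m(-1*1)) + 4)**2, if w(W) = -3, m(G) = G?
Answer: 1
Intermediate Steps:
(w(m(-1*1)) + 4)**2 = (-3 + 4)**2 = 1**2 = 1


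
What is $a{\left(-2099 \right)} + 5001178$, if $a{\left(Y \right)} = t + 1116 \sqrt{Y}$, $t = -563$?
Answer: $5000615 + 1116 i \sqrt{2099} \approx 5.0006 \cdot 10^{6} + 51129.0 i$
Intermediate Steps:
$a{\left(Y \right)} = -563 + 1116 \sqrt{Y}$
$a{\left(-2099 \right)} + 5001178 = \left(-563 + 1116 \sqrt{-2099}\right) + 5001178 = \left(-563 + 1116 i \sqrt{2099}\right) + 5001178 = 5000615 + 1116 i \sqrt{2099}$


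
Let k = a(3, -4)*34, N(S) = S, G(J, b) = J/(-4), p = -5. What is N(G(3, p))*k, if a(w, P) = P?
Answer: 102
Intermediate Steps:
G(J, b) = -J/4 (G(J, b) = J*(-¼) = -J/4)
k = -136 (k = -4*34 = -136)
N(G(3, p))*k = -¼*3*(-136) = -¾*(-136) = 102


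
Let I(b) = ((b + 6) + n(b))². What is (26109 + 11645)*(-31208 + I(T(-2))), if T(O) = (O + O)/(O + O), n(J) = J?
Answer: -1175810576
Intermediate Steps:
T(O) = 1 (T(O) = (2*O)/((2*O)) = (2*O)*(1/(2*O)) = 1)
I(b) = (6 + 2*b)² (I(b) = ((b + 6) + b)² = ((6 + b) + b)² = (6 + 2*b)²)
(26109 + 11645)*(-31208 + I(T(-2))) = (26109 + 11645)*(-31208 + 4*(3 + 1)²) = 37754*(-31208 + 4*4²) = 37754*(-31208 + 4*16) = 37754*(-31208 + 64) = 37754*(-31144) = -1175810576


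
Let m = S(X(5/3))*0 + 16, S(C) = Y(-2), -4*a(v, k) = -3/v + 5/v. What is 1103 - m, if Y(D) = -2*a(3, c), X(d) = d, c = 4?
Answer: 1087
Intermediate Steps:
a(v, k) = -1/(2*v) (a(v, k) = -(-3/v + 5/v)/4 = -1/(2*v))
Y(D) = ⅓ (Y(D) = -(-1)/3 = -2*(-⅙) = ⅓)
S(C) = ⅓
m = 16 (m = (⅓)*0 + 16 = 0 + 16 = 16)
1103 - m = 1103 - 1*16 = 1103 - 16 = 1087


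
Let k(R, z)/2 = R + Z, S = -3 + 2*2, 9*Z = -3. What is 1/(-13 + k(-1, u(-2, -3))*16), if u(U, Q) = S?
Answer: -3/167 ≈ -0.017964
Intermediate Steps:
Z = -⅓ (Z = (⅑)*(-3) = -⅓ ≈ -0.33333)
S = 1 (S = -3 + 4 = 1)
u(U, Q) = 1
k(R, z) = -⅔ + 2*R (k(R, z) = 2*(R - ⅓) = 2*(-⅓ + R) = -⅔ + 2*R)
1/(-13 + k(-1, u(-2, -3))*16) = 1/(-13 + (-⅔ + 2*(-1))*16) = 1/(-13 + (-⅔ - 2)*16) = 1/(-13 - 8/3*16) = 1/(-13 - 128/3) = 1/(-167/3) = -3/167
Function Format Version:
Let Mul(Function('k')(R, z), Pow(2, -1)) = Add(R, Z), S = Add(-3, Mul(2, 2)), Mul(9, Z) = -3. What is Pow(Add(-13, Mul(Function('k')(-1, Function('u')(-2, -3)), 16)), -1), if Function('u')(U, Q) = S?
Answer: Rational(-3, 167) ≈ -0.017964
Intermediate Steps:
Z = Rational(-1, 3) (Z = Mul(Rational(1, 9), -3) = Rational(-1, 3) ≈ -0.33333)
S = 1 (S = Add(-3, 4) = 1)
Function('u')(U, Q) = 1
Function('k')(R, z) = Add(Rational(-2, 3), Mul(2, R)) (Function('k')(R, z) = Mul(2, Add(R, Rational(-1, 3))) = Mul(2, Add(Rational(-1, 3), R)) = Add(Rational(-2, 3), Mul(2, R)))
Pow(Add(-13, Mul(Function('k')(-1, Function('u')(-2, -3)), 16)), -1) = Pow(Add(-13, Mul(Add(Rational(-2, 3), Mul(2, -1)), 16)), -1) = Pow(Add(-13, Mul(Add(Rational(-2, 3), -2), 16)), -1) = Pow(Add(-13, Mul(Rational(-8, 3), 16)), -1) = Pow(Add(-13, Rational(-128, 3)), -1) = Pow(Rational(-167, 3), -1) = Rational(-3, 167)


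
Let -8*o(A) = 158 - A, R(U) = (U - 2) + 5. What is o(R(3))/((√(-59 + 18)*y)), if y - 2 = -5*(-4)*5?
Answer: 19*I*√41/4182 ≈ 0.029091*I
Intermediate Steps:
y = 102 (y = 2 - 5*(-4)*5 = 2 + 20*5 = 2 + 100 = 102)
R(U) = 3 + U (R(U) = (-2 + U) + 5 = 3 + U)
o(A) = -79/4 + A/8 (o(A) = -(158 - A)/8 = -79/4 + A/8)
o(R(3))/((√(-59 + 18)*y)) = (-79/4 + (3 + 3)/8)/((√(-59 + 18)*102)) = (-79/4 + (⅛)*6)/((√(-41)*102)) = (-79/4 + ¾)/(((I*√41)*102)) = -19*(-I*√41/4182) = -(-19)*I*√41/4182 = 19*I*√41/4182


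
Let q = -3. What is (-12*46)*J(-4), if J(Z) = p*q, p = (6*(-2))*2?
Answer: -39744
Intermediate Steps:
p = -24 (p = -12*2 = -24)
J(Z) = 72 (J(Z) = -24*(-3) = 72)
(-12*46)*J(-4) = -12*46*72 = -552*72 = -39744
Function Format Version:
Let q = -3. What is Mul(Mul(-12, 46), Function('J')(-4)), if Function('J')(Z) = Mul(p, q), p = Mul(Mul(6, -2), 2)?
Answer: -39744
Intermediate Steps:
p = -24 (p = Mul(-12, 2) = -24)
Function('J')(Z) = 72 (Function('J')(Z) = Mul(-24, -3) = 72)
Mul(Mul(-12, 46), Function('J')(-4)) = Mul(Mul(-12, 46), 72) = Mul(-552, 72) = -39744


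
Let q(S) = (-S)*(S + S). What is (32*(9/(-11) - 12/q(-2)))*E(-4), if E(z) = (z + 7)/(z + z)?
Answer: -90/11 ≈ -8.1818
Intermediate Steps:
E(z) = (7 + z)/(2*z) (E(z) = (7 + z)/((2*z)) = (7 + z)*(1/(2*z)) = (7 + z)/(2*z))
q(S) = -2*S² (q(S) = (-S)*(2*S) = -2*S²)
(32*(9/(-11) - 12/q(-2)))*E(-4) = (32*(9/(-11) - 12/((-2*(-2)²))))*((½)*(7 - 4)/(-4)) = (32*(9*(-1/11) - 12/((-2*4))))*((½)*(-¼)*3) = (32*(-9/11 - 12/(-8)))*(-3/8) = (32*(-9/11 - 12*(-⅛)))*(-3/8) = (32*(-9/11 + 3/2))*(-3/8) = (32*(15/22))*(-3/8) = (240/11)*(-3/8) = -90/11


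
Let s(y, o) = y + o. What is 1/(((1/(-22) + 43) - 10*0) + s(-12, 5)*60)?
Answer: -22/8295 ≈ -0.0026522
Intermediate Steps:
s(y, o) = o + y
1/(((1/(-22) + 43) - 10*0) + s(-12, 5)*60) = 1/(((1/(-22) + 43) - 10*0) + (5 - 12)*60) = 1/(((-1/22 + 43) + 0) - 7*60) = 1/((945/22 + 0) - 420) = 1/(945/22 - 420) = 1/(-8295/22) = -22/8295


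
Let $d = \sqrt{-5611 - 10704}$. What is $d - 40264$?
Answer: $-40264 + i \sqrt{16315} \approx -40264.0 + 127.73 i$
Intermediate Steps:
$d = i \sqrt{16315}$ ($d = \sqrt{-16315} = i \sqrt{16315} \approx 127.73 i$)
$d - 40264 = i \sqrt{16315} - 40264 = -40264 + i \sqrt{16315}$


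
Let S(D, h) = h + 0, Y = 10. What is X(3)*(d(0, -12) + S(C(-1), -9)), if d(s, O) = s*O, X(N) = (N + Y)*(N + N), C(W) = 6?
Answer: -702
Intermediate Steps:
X(N) = 2*N*(10 + N) (X(N) = (N + 10)*(N + N) = (10 + N)*(2*N) = 2*N*(10 + N))
S(D, h) = h
d(s, O) = O*s
X(3)*(d(0, -12) + S(C(-1), -9)) = (2*3*(10 + 3))*(-12*0 - 9) = (2*3*13)*(0 - 9) = 78*(-9) = -702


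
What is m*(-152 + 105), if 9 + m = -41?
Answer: 2350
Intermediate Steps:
m = -50 (m = -9 - 41 = -50)
m*(-152 + 105) = -50*(-152 + 105) = -50*(-47) = 2350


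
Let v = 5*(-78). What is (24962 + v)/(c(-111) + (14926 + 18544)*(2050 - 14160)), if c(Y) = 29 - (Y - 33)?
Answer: -24572/405321527 ≈ -6.0623e-5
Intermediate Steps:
c(Y) = 62 - Y (c(Y) = 29 - (-33 + Y) = 29 + (33 - Y) = 62 - Y)
v = -390
(24962 + v)/(c(-111) + (14926 + 18544)*(2050 - 14160)) = (24962 - 390)/((62 - 1*(-111)) + (14926 + 18544)*(2050 - 14160)) = 24572/((62 + 111) + 33470*(-12110)) = 24572/(173 - 405321700) = 24572/(-405321527) = 24572*(-1/405321527) = -24572/405321527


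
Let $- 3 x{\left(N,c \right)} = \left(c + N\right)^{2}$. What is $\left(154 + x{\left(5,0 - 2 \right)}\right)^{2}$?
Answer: $22801$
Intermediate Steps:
$x{\left(N,c \right)} = - \frac{\left(N + c\right)^{2}}{3}$ ($x{\left(N,c \right)} = - \frac{\left(c + N\right)^{2}}{3} = - \frac{\left(N + c\right)^{2}}{3}$)
$\left(154 + x{\left(5,0 - 2 \right)}\right)^{2} = \left(154 - \frac{\left(5 + \left(0 - 2\right)\right)^{2}}{3}\right)^{2} = \left(154 - \frac{\left(5 - 2\right)^{2}}{3}\right)^{2} = \left(154 - \frac{3^{2}}{3}\right)^{2} = \left(154 - 3\right)^{2} = 151^{2} = 22801$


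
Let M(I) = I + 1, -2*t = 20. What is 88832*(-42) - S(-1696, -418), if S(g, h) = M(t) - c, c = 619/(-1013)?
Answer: -3779437774/1013 ≈ -3.7309e+6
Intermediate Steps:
t = -10 (t = -1/2*20 = -10)
M(I) = 1 + I
c = -619/1013 (c = 619*(-1/1013) = -619/1013 ≈ -0.61106)
S(g, h) = -8498/1013 (S(g, h) = (1 - 10) - 1*(-619/1013) = -9 + 619/1013 = -8498/1013)
88832*(-42) - S(-1696, -418) = 88832*(-42) - 1*(-8498/1013) = -3730944 + 8498/1013 = -3779437774/1013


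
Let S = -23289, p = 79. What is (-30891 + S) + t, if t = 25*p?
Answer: -52205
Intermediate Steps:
t = 1975 (t = 25*79 = 1975)
(-30891 + S) + t = (-30891 - 23289) + 1975 = -54180 + 1975 = -52205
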